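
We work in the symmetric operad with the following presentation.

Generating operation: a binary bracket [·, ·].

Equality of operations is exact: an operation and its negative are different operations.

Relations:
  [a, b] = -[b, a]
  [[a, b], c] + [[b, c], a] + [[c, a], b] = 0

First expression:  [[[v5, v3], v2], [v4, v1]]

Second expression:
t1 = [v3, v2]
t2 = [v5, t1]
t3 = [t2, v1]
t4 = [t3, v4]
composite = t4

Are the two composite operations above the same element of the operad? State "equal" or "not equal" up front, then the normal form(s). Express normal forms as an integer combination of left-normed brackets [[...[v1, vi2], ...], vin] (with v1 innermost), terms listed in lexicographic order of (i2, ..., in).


In normal form, the first expression is [[[[v1, v4], v2], v3], v5] - [[[[v1, v4], v2], v5], v3] - [[[[v1, v4], v3], v5], v2] + [[[[v1, v4], v5], v3], v2]
In normal form, the second expression is -[[[[v1, v2], v3], v5], v4] + [[[[v1, v3], v2], v5], v4] + [[[[v1, v5], v2], v3], v4] - [[[[v1, v5], v3], v2], v4]
They disagree, so not equal.

not equal; first: [[[[v1, v4], v2], v3], v5] - [[[[v1, v4], v2], v5], v3] - [[[[v1, v4], v3], v5], v2] + [[[[v1, v4], v5], v3], v2]; second: -[[[[v1, v2], v3], v5], v4] + [[[[v1, v3], v2], v5], v4] + [[[[v1, v5], v2], v3], v4] - [[[[v1, v5], v3], v2], v4]


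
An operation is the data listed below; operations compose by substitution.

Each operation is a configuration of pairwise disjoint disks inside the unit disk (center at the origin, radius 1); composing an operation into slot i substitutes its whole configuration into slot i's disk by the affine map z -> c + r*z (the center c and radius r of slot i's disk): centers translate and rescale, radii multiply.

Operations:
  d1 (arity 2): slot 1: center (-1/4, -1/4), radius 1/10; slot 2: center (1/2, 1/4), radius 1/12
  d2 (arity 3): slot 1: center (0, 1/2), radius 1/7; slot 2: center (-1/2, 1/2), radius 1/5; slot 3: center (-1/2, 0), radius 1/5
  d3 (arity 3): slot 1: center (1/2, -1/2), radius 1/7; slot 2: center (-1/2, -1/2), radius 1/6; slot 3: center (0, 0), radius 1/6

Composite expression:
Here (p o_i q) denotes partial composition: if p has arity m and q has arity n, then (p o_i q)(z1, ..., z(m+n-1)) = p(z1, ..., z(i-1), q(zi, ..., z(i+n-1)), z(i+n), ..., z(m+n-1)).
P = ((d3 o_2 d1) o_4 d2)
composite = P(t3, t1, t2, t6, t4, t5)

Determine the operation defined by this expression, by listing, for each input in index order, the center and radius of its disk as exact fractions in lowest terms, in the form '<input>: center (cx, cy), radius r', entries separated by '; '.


t1: center (-13/24, -13/24), radius 1/60; t2: center (-5/12, -11/24), radius 1/72; t3: center (1/2, -1/2), radius 1/7; t4: center (-1/12, 1/12), radius 1/30; t5: center (-1/12, 0), radius 1/30; t6: center (0, 1/12), radius 1/42

Only the slot chain above each t matters under d3; compose those maps.
t3: after 1 affine step, its disk has center (1/2, -1/2), radius 1/7
t1: after 2 affine steps, its disk has center (-13/24, -13/24), radius 1/60
t2: after 2 affine steps, its disk has center (-5/12, -11/24), radius 1/72
t6: after 2 affine steps, its disk has center (0, 1/12), radius 1/42
t4: after 2 affine steps, its disk has center (-1/12, 1/12), radius 1/30
t5: after 2 affine steps, its disk has center (-1/12, 0), radius 1/30


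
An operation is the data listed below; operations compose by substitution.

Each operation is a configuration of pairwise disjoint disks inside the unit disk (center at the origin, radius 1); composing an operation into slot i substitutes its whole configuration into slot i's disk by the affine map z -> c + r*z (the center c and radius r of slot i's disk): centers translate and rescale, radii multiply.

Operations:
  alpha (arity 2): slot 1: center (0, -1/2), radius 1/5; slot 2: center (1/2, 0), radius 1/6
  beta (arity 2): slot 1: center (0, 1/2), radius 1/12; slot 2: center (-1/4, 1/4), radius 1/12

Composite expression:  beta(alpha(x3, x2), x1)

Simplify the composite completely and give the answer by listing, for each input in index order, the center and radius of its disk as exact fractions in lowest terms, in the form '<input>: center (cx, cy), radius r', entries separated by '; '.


Affine substitution under beta: radii multiply and x-centers shift.
x3: after 2 affine steps, its disk has center (0, 11/24), radius 1/60
x2: after 2 affine steps, its disk has center (1/24, 1/2), radius 1/72
x1: after 1 affine step, its disk has center (-1/4, 1/4), radius 1/12

x1: center (-1/4, 1/4), radius 1/12; x2: center (1/24, 1/2), radius 1/72; x3: center (0, 11/24), radius 1/60


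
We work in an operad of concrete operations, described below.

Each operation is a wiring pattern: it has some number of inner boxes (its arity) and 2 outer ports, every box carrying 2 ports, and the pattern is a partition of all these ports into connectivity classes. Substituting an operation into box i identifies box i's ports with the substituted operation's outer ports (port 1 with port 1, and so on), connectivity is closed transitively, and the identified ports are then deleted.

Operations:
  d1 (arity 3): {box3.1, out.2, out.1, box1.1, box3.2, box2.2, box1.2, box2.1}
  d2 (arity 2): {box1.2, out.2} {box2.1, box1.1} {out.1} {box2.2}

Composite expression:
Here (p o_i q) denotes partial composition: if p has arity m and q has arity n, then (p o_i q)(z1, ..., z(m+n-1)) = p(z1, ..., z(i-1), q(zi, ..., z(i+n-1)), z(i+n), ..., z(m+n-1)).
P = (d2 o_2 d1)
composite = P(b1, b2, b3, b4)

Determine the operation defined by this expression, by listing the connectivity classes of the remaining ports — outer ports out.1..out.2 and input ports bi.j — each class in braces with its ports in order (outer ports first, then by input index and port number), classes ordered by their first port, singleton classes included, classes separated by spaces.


{out.1} {out.2, b1.2} {b1.1, b2.1, b2.2, b3.1, b3.2, b4.1, b4.2}


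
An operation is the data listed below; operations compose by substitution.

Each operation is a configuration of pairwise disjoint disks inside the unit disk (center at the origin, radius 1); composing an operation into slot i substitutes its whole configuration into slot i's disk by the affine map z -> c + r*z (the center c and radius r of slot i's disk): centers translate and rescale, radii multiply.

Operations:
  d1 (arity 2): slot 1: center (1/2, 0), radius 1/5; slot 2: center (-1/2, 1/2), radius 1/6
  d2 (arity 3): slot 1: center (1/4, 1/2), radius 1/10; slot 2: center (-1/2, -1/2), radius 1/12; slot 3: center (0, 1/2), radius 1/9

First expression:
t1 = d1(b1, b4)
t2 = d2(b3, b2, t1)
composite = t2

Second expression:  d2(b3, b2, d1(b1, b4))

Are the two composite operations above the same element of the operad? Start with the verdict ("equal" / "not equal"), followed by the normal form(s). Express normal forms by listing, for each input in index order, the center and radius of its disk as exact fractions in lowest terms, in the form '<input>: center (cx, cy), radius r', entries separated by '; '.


In normal form, the first expression is b1: center (1/18, 1/2), radius 1/45; b2: center (-1/2, -1/2), radius 1/12; b3: center (1/4, 1/2), radius 1/10; b4: center (-1/18, 5/9), radius 1/54
In normal form, the second expression is b1: center (1/18, 1/2), radius 1/45; b2: center (-1/2, -1/2), radius 1/12; b3: center (1/4, 1/2), radius 1/10; b4: center (-1/18, 5/9), radius 1/54
The forms coincide; equal.

equal; the common form is b1: center (1/18, 1/2), radius 1/45; b2: center (-1/2, -1/2), radius 1/12; b3: center (1/4, 1/2), radius 1/10; b4: center (-1/18, 5/9), radius 1/54


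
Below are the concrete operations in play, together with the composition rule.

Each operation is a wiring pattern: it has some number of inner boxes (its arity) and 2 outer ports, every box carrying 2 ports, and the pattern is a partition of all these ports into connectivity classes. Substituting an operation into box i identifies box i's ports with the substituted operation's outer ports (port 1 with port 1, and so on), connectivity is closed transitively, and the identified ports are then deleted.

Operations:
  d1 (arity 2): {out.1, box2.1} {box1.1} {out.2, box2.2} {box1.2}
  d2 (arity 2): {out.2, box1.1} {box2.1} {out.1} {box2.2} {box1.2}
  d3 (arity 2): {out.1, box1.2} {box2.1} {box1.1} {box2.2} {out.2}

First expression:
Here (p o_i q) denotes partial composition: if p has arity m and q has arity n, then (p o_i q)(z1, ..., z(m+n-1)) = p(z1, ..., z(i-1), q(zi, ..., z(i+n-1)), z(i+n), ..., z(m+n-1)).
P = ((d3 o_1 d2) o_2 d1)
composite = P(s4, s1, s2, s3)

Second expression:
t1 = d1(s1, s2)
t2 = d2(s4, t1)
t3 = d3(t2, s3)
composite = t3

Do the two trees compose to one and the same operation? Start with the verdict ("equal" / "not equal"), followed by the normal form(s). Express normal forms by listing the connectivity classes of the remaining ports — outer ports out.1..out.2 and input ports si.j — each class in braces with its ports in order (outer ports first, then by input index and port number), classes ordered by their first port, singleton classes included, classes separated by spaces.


equal: each reduces to {out.1, s4.1} {out.2} {s1.1} {s1.2} {s2.1} {s2.2} {s3.1} {s3.2} {s4.2}


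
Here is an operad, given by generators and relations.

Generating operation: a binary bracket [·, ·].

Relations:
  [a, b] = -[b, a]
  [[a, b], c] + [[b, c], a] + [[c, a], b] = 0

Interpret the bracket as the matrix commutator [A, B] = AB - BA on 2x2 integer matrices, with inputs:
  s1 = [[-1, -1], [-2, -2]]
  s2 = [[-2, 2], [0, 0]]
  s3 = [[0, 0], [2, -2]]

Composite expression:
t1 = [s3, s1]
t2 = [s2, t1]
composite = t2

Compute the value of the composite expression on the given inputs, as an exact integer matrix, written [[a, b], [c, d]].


[[12, -4], [12, -12]]

[s3, s1] = [[2, -2], [6, -2]]
[s2, [s3, s1]] = [[12, -4], [12, -12]]


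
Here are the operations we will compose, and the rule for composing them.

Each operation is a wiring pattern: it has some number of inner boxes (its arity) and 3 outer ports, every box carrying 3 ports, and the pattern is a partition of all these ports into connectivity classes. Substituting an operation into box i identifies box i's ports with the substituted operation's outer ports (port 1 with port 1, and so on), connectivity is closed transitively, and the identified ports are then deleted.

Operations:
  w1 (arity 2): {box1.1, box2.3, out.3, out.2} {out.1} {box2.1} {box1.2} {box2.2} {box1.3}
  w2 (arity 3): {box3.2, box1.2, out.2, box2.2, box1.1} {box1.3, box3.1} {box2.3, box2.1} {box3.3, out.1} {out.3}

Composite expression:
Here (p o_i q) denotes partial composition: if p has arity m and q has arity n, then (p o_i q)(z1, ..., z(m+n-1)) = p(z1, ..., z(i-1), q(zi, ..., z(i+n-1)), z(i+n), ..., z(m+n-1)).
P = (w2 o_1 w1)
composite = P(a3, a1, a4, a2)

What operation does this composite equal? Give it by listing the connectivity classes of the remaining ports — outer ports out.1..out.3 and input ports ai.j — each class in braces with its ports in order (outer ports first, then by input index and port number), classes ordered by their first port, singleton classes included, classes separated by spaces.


{out.1, a2.3} {out.2, a1.3, a2.1, a2.2, a3.1, a4.2} {out.3} {a1.1} {a1.2} {a3.2} {a3.3} {a4.1, a4.3}

Reachability decides: close wires over w2-identified ports.
w1 over (a3, a1) gives {out.1} {out.2, out.3, a1.3, a3.1} {a1.1} {a1.2} {a3.2} {a3.3}, out.j being that stage's outer ports
w2 over (a3, a1, a4, a2) gives {out.1, a2.3} {out.2, a1.3, a2.1, a2.2, a3.1, a4.2} {out.3} {a1.1} {a1.2} {a3.2} {a3.3} {a4.1, a4.3}, out.j being that stage's outer ports


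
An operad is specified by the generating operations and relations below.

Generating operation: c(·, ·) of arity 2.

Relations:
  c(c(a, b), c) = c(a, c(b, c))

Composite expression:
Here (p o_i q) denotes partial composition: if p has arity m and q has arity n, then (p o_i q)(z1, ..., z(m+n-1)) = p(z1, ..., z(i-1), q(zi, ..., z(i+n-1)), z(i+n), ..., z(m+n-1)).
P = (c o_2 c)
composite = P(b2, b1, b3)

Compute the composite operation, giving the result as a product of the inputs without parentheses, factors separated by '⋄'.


The c-tree's shape is irrelevant; the b-reading-order decides.
c(b1, b3) reduces to b1 ⋄ b3
c(b2, c(b1, b3)) reduces to b2 ⋄ b1 ⋄ b3

b2 ⋄ b1 ⋄ b3


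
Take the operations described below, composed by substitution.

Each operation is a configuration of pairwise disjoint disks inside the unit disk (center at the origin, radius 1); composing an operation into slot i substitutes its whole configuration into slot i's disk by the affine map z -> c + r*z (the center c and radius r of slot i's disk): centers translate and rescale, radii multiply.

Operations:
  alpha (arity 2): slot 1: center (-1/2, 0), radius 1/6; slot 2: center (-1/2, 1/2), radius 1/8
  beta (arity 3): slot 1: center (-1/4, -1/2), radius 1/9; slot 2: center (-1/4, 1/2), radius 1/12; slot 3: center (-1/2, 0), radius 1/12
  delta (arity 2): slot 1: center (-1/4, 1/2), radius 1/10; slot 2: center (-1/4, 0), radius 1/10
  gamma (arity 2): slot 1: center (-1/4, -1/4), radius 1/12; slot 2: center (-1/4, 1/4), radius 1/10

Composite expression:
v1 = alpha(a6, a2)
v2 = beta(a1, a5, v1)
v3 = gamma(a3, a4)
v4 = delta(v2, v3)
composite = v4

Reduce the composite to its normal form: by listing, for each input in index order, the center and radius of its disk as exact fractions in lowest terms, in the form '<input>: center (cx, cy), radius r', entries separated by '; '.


Each a-disk chains the slot maps above it in delta; radii multiply.
tracing a1 down its 2-map path: center (-11/40, 9/20), radius 1/90
tracing a5 down its 2-map path: center (-11/40, 11/20), radius 1/120
tracing a6 down its 3-map path: center (-73/240, 1/2), radius 1/720
tracing a2 down its 3-map path: center (-73/240, 121/240), radius 1/960
tracing a3 down its 2-map path: center (-11/40, -1/40), radius 1/120
tracing a4 down its 2-map path: center (-11/40, 1/40), radius 1/100

a1: center (-11/40, 9/20), radius 1/90; a2: center (-73/240, 121/240), radius 1/960; a3: center (-11/40, -1/40), radius 1/120; a4: center (-11/40, 1/40), radius 1/100; a5: center (-11/40, 11/20), radius 1/120; a6: center (-73/240, 1/2), radius 1/720


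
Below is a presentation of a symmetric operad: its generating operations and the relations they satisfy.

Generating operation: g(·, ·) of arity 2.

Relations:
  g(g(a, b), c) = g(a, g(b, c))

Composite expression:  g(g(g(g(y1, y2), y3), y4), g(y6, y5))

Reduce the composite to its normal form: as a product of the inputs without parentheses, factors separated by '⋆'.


y1 ⋆ y2 ⋆ y3 ⋆ y4 ⋆ y6 ⋆ y5


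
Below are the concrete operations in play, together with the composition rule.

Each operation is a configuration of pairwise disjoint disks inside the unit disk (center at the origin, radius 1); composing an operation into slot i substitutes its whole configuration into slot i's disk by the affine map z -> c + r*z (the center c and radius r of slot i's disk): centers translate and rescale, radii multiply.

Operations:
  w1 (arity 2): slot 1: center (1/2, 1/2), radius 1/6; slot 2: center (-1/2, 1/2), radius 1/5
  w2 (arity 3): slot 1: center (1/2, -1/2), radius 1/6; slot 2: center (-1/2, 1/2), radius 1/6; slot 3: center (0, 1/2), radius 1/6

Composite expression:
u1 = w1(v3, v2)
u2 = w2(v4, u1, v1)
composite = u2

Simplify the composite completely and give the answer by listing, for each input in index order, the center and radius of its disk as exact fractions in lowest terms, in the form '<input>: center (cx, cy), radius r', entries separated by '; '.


v1: center (0, 1/2), radius 1/6; v2: center (-7/12, 7/12), radius 1/30; v3: center (-5/12, 7/12), radius 1/36; v4: center (1/2, -1/2), radius 1/6

Affine substitution under w2: radii multiply and v-centers shift.
tracing v4 down its 1-map path: center (1/2, -1/2), radius 1/6
tracing v3 down its 2-map path: center (-5/12, 7/12), radius 1/36
tracing v2 down its 2-map path: center (-7/12, 7/12), radius 1/30
tracing v1 down its 1-map path: center (0, 1/2), radius 1/6


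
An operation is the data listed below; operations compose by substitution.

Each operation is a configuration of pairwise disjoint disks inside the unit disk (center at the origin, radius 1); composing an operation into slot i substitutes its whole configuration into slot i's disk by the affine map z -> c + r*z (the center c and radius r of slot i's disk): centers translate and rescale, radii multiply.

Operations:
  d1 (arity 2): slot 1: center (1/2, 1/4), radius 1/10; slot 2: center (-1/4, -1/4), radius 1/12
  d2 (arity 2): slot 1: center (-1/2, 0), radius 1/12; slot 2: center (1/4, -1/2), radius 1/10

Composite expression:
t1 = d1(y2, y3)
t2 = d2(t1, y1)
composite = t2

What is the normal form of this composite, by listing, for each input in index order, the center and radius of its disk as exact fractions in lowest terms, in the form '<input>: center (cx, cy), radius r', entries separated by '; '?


y1: center (1/4, -1/2), radius 1/10; y2: center (-11/24, 1/48), radius 1/120; y3: center (-25/48, -1/48), radius 1/144

Follow each y-input down from d2: c' goes to c + r*c', radius to r*r'.
y2 passes through 2 substitutions, ending at center (-11/24, 1/48), radius 1/120
y3 passes through 2 substitutions, ending at center (-25/48, -1/48), radius 1/144
y1 passes through 1 substitution, ending at center (1/4, -1/2), radius 1/10


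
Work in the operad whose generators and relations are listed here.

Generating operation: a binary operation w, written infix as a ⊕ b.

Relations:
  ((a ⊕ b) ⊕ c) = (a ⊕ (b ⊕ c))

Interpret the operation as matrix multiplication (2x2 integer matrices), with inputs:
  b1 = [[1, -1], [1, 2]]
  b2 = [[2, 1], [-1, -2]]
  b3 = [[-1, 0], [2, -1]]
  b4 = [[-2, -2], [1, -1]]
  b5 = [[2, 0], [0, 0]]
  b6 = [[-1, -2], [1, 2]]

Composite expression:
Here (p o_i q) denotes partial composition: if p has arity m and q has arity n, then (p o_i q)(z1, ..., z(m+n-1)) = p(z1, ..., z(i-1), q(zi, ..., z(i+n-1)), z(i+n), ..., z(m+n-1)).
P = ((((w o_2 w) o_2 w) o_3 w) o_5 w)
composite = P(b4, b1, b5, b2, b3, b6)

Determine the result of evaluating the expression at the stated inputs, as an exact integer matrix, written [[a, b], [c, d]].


(b5 ⊕ b2) = [[4, 2], [0, 0]]
(b1 ⊕ (b5 ⊕ b2)) = [[4, 2], [4, 2]]
(b3 ⊕ b6) = [[1, 2], [-3, -6]]
((b1 ⊕ (b5 ⊕ b2)) ⊕ (b3 ⊕ b6)) = [[-2, -4], [-2, -4]]
(b4 ⊕ ((b1 ⊕ (b5 ⊕ b2)) ⊕ (b3 ⊕ b6))) = [[8, 16], [0, 0]]

[[8, 16], [0, 0]]


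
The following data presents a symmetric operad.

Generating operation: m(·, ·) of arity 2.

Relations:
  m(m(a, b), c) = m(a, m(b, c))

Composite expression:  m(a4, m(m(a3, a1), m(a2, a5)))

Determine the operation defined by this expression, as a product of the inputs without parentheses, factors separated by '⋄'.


a4 ⋄ a3 ⋄ a1 ⋄ a2 ⋄ a5

All parenthesizations of m agree; list the a-inputs left to right.
m(a3, a1) unparenthesizes to a3 ⋄ a1
m(a2, a5) unparenthesizes to a2 ⋄ a5
m(m(a3, a1), m(a2, a5)) unparenthesizes to a3 ⋄ a1 ⋄ a2 ⋄ a5
m(a4, m(m(a3, a1), m(a2, a5))) unparenthesizes to a4 ⋄ a3 ⋄ a1 ⋄ a2 ⋄ a5


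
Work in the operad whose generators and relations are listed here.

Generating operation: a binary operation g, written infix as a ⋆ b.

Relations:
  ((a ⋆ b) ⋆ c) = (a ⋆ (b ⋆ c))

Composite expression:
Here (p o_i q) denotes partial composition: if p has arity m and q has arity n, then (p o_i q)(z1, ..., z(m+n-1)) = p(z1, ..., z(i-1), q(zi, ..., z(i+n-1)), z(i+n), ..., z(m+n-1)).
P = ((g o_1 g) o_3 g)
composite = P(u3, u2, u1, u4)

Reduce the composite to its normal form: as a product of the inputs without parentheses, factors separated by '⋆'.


All parenthesizations of g agree; list the u-inputs left to right.
(u3 ⋆ u2) spells out as u3 ⋆ u2
(u1 ⋆ u4) spells out as u1 ⋆ u4
((u3 ⋆ u2) ⋆ (u1 ⋆ u4)) spells out as u3 ⋆ u2 ⋆ u1 ⋆ u4

u3 ⋆ u2 ⋆ u1 ⋆ u4


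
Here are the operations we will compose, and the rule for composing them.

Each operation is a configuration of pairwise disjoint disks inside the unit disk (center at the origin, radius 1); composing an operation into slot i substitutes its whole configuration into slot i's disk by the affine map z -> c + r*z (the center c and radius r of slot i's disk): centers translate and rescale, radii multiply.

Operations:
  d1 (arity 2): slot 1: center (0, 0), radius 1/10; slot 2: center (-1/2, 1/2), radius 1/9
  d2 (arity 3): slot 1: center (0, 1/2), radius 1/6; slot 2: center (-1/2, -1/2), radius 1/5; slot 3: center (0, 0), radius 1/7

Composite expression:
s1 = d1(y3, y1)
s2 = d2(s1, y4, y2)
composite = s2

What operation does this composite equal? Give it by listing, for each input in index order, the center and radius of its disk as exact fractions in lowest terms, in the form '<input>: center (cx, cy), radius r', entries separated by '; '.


y1: center (-1/12, 7/12), radius 1/54; y2: center (0, 0), radius 1/7; y3: center (0, 1/2), radius 1/60; y4: center (-1/2, -1/2), radius 1/5

Below d2, radii multiply path by path; the y-disk centers shift.
input y3: applying the 2 nested substitutions gives center (0, 1/2), radius 1/60
input y1: applying the 2 nested substitutions gives center (-1/12, 7/12), radius 1/54
input y4: applying the 1 nested substitution gives center (-1/2, -1/2), radius 1/5
input y2: applying the 1 nested substitution gives center (0, 0), radius 1/7


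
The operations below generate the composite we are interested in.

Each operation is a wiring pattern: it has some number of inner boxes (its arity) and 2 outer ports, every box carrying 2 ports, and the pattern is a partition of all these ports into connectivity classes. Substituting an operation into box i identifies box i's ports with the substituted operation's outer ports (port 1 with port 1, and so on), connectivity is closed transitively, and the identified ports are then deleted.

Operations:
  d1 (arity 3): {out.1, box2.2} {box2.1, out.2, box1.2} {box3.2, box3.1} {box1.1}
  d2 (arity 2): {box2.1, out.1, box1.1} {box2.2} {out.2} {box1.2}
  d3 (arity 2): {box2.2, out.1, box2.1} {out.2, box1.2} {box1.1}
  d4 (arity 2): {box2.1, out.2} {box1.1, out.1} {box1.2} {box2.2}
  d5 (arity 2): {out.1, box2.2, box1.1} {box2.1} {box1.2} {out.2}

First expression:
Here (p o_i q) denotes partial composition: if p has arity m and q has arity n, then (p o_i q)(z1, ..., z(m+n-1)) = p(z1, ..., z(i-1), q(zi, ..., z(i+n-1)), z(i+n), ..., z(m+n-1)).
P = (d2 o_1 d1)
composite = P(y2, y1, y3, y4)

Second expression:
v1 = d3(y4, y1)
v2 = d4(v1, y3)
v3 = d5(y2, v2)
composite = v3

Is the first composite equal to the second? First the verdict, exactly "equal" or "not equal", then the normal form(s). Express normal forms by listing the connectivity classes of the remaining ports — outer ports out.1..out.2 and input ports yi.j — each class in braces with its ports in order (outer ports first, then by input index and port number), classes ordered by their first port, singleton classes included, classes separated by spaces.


not equal; the first gives {out.1, y1.2, y4.1} {out.2} {y1.1, y2.2} {y2.1} {y3.1, y3.2} {y4.2} and the second {out.1, y2.1, y3.1} {out.2} {y1.1, y1.2} {y2.2} {y3.2} {y4.1} {y4.2}


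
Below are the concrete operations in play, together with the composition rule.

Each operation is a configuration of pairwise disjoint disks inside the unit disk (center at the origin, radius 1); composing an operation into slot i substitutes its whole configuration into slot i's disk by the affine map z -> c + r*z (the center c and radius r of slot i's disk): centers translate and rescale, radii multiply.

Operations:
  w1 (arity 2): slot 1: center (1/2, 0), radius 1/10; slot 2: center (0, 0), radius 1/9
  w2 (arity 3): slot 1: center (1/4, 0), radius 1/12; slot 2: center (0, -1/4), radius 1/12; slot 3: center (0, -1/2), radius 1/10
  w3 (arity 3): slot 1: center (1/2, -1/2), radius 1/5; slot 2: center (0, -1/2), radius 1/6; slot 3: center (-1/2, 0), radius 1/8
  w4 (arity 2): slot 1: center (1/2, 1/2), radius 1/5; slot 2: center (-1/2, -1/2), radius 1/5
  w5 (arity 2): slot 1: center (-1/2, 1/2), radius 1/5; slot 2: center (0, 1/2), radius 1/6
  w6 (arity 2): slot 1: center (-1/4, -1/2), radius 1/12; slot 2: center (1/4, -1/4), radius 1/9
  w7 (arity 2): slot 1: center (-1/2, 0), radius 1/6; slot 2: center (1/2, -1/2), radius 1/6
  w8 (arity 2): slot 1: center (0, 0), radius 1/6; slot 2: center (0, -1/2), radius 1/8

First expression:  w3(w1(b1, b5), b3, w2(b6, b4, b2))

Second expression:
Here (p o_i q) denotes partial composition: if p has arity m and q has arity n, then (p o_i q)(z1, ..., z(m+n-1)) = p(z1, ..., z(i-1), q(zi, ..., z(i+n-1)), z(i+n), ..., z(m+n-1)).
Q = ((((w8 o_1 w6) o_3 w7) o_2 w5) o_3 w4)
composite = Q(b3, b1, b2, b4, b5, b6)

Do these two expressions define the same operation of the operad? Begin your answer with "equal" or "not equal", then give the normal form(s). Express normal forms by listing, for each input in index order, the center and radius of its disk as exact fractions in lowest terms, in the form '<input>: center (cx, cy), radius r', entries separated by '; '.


not equal; first: b1: center (3/5, -1/2), radius 1/50; b2: center (-1/2, -1/16), radius 1/80; b3: center (0, -1/2), radius 1/6; b4: center (-1/2, -1/32), radius 1/96; b5: center (1/2, -1/2), radius 1/45; b6: center (-15/32, 0), radius 1/96; second: b1: center (7/216, -7/216), radius 1/270; b2: center (7/162, -5/162), radius 1/1620; b3: center (-1/24, -1/12), radius 1/72; b4: center (13/324, -11/324), radius 1/1620; b5: center (-1/16, -1/2), radius 1/48; b6: center (1/16, -9/16), radius 1/48

In normal form, the first expression is b1: center (3/5, -1/2), radius 1/50; b2: center (-1/2, -1/16), radius 1/80; b3: center (0, -1/2), radius 1/6; b4: center (-1/2, -1/32), radius 1/96; b5: center (1/2, -1/2), radius 1/45; b6: center (-15/32, 0), radius 1/96
In normal form, the second expression is b1: center (7/216, -7/216), radius 1/270; b2: center (7/162, -5/162), radius 1/1620; b3: center (-1/24, -1/12), radius 1/72; b4: center (13/324, -11/324), radius 1/1620; b5: center (-1/16, -1/2), radius 1/48; b6: center (1/16, -9/16), radius 1/48
They disagree, so not equal.


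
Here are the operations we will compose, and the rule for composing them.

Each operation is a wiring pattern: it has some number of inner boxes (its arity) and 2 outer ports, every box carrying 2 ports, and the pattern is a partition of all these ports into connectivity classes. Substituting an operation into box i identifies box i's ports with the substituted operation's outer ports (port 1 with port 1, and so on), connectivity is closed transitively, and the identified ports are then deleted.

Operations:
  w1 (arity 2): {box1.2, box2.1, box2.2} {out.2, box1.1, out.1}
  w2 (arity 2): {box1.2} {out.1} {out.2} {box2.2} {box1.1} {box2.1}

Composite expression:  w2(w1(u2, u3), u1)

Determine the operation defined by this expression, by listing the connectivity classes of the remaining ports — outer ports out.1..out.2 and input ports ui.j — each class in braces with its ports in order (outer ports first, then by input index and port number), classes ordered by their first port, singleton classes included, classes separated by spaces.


{out.1} {out.2} {u1.1} {u1.2} {u2.1} {u2.2, u3.1, u3.2}

After gluing at w2, chains via deleted ports link the u-ports.
w1 over (u2, u3) gives {out.1, out.2, u2.1} {u2.2, u3.1, u3.2}, out.j being that stage's outer ports
w2 over (u2, u3, u1) gives {out.1} {out.2} {u1.1} {u1.2} {u2.1} {u2.2, u3.1, u3.2}, out.j being that stage's outer ports


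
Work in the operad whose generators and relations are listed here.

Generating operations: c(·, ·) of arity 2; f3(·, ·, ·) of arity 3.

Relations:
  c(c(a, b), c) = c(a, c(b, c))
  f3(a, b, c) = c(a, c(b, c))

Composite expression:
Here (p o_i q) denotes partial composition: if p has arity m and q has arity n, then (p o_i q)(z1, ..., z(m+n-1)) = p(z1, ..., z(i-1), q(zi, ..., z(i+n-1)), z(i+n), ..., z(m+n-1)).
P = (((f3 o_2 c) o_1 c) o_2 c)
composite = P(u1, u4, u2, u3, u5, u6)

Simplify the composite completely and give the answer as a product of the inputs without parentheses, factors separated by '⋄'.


u1 ⋄ u4 ⋄ u2 ⋄ u3 ⋄ u5 ⋄ u6


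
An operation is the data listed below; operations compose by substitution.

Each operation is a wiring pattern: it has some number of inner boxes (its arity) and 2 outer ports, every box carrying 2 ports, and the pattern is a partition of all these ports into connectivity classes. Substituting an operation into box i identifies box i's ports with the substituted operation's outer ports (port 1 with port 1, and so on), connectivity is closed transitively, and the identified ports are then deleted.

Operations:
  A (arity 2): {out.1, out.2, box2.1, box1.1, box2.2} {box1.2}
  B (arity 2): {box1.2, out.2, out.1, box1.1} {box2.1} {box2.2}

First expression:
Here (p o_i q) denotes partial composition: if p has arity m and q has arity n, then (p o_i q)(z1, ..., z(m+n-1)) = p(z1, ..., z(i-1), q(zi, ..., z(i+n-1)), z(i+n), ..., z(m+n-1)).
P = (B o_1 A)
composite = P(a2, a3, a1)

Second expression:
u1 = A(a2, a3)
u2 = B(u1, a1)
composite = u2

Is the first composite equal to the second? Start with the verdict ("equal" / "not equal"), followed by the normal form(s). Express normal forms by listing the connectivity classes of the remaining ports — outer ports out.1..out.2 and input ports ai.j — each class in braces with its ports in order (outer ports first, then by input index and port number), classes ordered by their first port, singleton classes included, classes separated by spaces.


equal; both compose to {out.1, out.2, a2.1, a3.1, a3.2} {a1.1} {a1.2} {a2.2}

In normal form, the first expression is {out.1, out.2, a2.1, a3.1, a3.2} {a1.1} {a1.2} {a2.2}
In normal form, the second expression is {out.1, out.2, a2.1, a3.1, a3.2} {a1.1} {a1.2} {a2.2}
Same normal form: equal.


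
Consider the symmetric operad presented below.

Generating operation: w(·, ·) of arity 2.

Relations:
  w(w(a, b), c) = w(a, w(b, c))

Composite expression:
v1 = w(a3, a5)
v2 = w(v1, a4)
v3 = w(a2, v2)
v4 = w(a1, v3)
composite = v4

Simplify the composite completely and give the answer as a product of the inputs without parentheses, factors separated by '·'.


a1 · a2 · a3 · a5 · a4

Under associativity of w, the answer is the a's in reading order.
w(a3, a5) flattens to a3 · a5
w(w(a3, a5), a4) flattens to a3 · a5 · a4
w(a2, w(w(a3, a5), a4)) flattens to a2 · a3 · a5 · a4
w(a1, w(a2, w(w(a3, a5), a4))) flattens to a1 · a2 · a3 · a5 · a4


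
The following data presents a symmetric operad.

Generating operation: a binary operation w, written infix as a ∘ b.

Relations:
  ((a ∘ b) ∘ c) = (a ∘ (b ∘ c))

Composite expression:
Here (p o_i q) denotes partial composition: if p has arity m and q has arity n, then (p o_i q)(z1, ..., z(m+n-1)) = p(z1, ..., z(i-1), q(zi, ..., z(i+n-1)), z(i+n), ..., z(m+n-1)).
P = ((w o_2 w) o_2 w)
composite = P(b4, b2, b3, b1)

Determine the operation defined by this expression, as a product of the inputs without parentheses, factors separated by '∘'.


Under associativity of w, the answer is the b's in reading order.
(b2 ∘ b3) linearizes to b2 ∘ b3
((b2 ∘ b3) ∘ b1) linearizes to b2 ∘ b3 ∘ b1
(b4 ∘ ((b2 ∘ b3) ∘ b1)) linearizes to b4 ∘ b2 ∘ b3 ∘ b1

b4 ∘ b2 ∘ b3 ∘ b1


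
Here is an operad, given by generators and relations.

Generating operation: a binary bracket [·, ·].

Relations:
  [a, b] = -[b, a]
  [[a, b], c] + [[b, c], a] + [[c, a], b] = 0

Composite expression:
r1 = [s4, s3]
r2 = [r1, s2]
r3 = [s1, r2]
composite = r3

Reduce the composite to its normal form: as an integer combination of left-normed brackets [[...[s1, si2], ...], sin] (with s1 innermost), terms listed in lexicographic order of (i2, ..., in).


[[[s1, s2], s3], s4] - [[[s1, s2], s4], s3] - [[[s1, s3], s4], s2] + [[[s1, s4], s3], s2]

Left-normed coefficients sit on the s1-initial expansion words.
Composite bracket: [s1, [[s4, s3], s2]]
Under [a, b] = ab - ba we get 8 signed associative words (2^3 = 8).
The s1-initial words carry the normal form:
  s1s2s3s4 appears with sign +1, giving the term +[[[s1, s2], s3], s4]
  s1s2s4s3 appears with sign -1, giving the term -[[[s1, s2], s4], s3]
  s1s3s4s2 appears with sign -1, giving the term -[[[s1, s3], s4], s2]
  s1s4s3s2 appears with sign +1, giving the term +[[[s1, s4], s3], s2]


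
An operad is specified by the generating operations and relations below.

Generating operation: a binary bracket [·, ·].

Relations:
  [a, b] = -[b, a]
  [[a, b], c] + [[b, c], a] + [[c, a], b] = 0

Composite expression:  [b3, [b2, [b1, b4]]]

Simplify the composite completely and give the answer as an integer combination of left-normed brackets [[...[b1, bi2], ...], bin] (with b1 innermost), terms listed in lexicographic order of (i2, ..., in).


[[[b1, b4], b2], b3]

A multilinear Lie element is pinned by b1-initial words (b1 innermost).
Composite bracket: [b3, [b2, [b1, b4]]]
Under [a, b] = ab - ba we get 8 signed associative words (2^3 = 8).
Only words starting with b1 matter:
  sign of b1b4b2b3 is +1, so it contributes +[[[b1, b4], b2], b3]


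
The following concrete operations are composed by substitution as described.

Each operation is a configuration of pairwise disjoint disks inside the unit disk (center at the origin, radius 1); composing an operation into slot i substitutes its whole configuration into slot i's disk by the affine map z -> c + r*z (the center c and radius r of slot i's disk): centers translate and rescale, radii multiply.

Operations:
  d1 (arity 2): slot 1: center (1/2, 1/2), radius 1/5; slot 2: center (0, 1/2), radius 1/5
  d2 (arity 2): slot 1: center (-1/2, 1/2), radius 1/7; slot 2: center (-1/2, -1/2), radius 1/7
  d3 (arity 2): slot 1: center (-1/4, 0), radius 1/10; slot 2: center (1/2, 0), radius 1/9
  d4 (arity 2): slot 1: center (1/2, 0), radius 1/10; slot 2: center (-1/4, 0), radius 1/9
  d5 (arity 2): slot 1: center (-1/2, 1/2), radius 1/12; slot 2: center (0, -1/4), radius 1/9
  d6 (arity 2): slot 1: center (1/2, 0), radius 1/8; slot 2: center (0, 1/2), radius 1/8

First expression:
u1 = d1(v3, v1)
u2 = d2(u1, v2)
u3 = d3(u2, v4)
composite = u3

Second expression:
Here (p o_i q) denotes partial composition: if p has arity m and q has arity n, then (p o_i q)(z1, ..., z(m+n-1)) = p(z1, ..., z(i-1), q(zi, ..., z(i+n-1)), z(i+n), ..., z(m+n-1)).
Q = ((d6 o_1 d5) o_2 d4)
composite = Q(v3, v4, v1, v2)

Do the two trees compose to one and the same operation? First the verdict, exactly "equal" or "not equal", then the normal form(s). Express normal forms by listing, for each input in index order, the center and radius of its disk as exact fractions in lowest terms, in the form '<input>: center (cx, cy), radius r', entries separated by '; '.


Normal form of the first expression: v1: center (-3/10, 2/35), radius 1/350; v2: center (-3/10, -1/20), radius 1/70; v3: center (-41/140, 2/35), radius 1/350; v4: center (1/2, 0), radius 1/9
Normal form of the second expression: v1: center (143/288, -1/32), radius 1/648; v2: center (0, 1/2), radius 1/8; v3: center (7/16, 1/16), radius 1/96; v4: center (73/144, -1/32), radius 1/720
They disagree, so not equal.

not equal; the first gives v1: center (-3/10, 2/35), radius 1/350; v2: center (-3/10, -1/20), radius 1/70; v3: center (-41/140, 2/35), radius 1/350; v4: center (1/2, 0), radius 1/9 and the second v1: center (143/288, -1/32), radius 1/648; v2: center (0, 1/2), radius 1/8; v3: center (7/16, 1/16), radius 1/96; v4: center (73/144, -1/32), radius 1/720


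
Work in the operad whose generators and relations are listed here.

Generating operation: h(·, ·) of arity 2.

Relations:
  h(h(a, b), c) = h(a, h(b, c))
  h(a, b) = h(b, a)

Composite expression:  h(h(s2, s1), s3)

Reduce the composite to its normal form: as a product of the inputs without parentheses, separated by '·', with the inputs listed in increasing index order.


s1 · s2 · s3


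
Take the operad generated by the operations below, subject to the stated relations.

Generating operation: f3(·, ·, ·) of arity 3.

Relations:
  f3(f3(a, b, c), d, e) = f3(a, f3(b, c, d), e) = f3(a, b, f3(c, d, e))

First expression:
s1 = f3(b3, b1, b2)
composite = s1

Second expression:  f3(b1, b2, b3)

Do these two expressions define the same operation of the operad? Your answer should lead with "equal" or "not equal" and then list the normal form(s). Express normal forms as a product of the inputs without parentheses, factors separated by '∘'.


not equal; first: b3 ∘ b1 ∘ b2; second: b1 ∘ b2 ∘ b3

In normal form, the first expression is b3 ∘ b1 ∘ b2
In normal form, the second expression is b1 ∘ b2 ∘ b3
The forms do not match — not equal.


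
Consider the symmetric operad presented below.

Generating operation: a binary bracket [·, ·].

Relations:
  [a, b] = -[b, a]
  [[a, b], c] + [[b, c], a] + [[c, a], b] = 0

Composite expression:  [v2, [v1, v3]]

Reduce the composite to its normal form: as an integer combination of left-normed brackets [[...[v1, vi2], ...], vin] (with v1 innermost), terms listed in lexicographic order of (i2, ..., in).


-[[v1, v3], v2]


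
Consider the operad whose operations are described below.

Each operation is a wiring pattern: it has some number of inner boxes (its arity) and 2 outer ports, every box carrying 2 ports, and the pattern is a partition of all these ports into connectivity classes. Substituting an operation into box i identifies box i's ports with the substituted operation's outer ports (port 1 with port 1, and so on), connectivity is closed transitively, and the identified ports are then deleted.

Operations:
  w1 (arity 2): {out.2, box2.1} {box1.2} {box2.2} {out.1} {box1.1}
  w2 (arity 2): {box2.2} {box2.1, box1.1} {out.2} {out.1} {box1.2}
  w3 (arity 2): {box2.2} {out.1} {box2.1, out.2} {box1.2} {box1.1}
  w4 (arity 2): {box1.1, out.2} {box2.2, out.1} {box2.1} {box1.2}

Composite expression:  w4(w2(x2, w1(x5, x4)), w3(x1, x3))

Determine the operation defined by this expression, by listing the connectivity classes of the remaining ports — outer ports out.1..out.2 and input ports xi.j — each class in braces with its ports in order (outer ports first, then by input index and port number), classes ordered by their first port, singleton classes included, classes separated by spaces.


{out.1, x3.1} {out.2} {x1.1} {x1.2} {x2.1} {x2.2} {x3.2} {x4.1} {x4.2} {x5.1} {x5.2}


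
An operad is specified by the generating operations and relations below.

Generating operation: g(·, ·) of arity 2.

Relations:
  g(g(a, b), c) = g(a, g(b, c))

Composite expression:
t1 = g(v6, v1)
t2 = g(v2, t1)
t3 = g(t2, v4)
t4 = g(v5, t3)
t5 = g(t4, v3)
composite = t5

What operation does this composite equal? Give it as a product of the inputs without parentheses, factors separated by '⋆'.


Key point: g is associative — brackets drop, the v-order remains.
g(v6, v1) spells out as v6 ⋆ v1
g(v2, g(v6, v1)) spells out as v2 ⋆ v6 ⋆ v1
g(g(v2, g(v6, v1)), v4) spells out as v2 ⋆ v6 ⋆ v1 ⋆ v4
g(v5, g(g(v2, g(v6, v1)), v4)) spells out as v5 ⋆ v2 ⋆ v6 ⋆ v1 ⋆ v4
g(g(v5, g(g(v2, g(v6, v1)), v4)), v3) spells out as v5 ⋆ v2 ⋆ v6 ⋆ v1 ⋆ v4 ⋆ v3

v5 ⋆ v2 ⋆ v6 ⋆ v1 ⋆ v4 ⋆ v3


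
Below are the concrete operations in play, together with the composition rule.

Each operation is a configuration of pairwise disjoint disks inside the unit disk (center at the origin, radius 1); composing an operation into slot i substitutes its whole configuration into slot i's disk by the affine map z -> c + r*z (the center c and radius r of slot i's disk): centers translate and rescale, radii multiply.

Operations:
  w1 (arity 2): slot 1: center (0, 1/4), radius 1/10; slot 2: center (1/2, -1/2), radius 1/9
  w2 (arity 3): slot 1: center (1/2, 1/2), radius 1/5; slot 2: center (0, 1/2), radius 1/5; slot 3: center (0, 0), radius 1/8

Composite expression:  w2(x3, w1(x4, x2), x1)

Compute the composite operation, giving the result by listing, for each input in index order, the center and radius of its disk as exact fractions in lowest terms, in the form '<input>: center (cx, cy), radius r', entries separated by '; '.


x1: center (0, 0), radius 1/8; x2: center (1/10, 2/5), radius 1/45; x3: center (1/2, 1/2), radius 1/5; x4: center (0, 11/20), radius 1/50

Below w2, radii multiply path by path; the x-disk centers shift.
input x3: applying the 1 nested substitution gives center (1/2, 1/2), radius 1/5
input x4: applying the 2 nested substitutions gives center (0, 11/20), radius 1/50
input x2: applying the 2 nested substitutions gives center (1/10, 2/5), radius 1/45
input x1: applying the 1 nested substitution gives center (0, 0), radius 1/8
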